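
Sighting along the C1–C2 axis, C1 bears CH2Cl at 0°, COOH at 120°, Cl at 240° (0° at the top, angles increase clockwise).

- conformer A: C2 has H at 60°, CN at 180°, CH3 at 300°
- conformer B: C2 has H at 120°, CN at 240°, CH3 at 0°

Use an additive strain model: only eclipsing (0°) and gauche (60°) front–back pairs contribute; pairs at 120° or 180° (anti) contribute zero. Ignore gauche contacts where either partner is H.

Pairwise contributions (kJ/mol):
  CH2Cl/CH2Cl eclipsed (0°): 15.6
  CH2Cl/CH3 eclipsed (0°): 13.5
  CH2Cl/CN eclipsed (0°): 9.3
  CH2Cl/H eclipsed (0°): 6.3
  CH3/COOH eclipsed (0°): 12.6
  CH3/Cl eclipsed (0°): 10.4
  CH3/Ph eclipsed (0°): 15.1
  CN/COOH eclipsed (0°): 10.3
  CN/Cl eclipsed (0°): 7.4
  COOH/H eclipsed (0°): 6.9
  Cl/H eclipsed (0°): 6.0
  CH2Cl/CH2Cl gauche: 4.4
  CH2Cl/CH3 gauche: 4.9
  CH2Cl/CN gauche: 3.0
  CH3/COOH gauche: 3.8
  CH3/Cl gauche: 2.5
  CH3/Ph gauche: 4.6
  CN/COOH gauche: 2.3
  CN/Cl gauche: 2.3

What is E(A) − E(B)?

A (staggered): CH2Cl–CH3 gauche, COOH–CN gauche, Cl–CN gauche, Cl–CH3 gauche; 4.9 + 2.3 + 2.3 + 2.5 = 12.0 kJ/mol.
B (eclipsed): CH2Cl–CH3 eclipsed, COOH–H eclipsed, Cl–CN eclipsed; 13.5 + 6.9 + 7.4 = 27.8 kJ/mol.
E(A) − E(B) = 12.0 − 27.8 = -15.8 kJ/mol.

-15.8 kJ/mol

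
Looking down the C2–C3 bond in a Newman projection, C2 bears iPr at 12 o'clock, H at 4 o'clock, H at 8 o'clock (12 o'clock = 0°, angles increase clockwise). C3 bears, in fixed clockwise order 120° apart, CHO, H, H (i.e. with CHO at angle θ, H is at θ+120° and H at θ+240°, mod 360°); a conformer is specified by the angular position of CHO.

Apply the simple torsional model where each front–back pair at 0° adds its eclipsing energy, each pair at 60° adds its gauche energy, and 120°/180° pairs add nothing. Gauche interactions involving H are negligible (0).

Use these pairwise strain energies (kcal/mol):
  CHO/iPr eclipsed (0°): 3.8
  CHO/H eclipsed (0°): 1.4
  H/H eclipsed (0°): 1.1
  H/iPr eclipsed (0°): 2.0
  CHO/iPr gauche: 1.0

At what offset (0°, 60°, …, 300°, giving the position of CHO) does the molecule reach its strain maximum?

0°

CHO at 0° is eclipsed. iPr at 0° is eclipsed with CHO at 0° (3.8); H at 120° is eclipsed with H at 120° (1.1); H at 240° is eclipsed with H at 240° (1.1). Total 6.0 kcal/mol.
CHO at 60° is staggered. iPr at 0° is gauche with CHO at 60° (1.0). Total 1.0 kcal/mol.
CHO at 120° is eclipsed. iPr at 0° is eclipsed with H at 0° (2.0); H at 120° is eclipsed with CHO at 120° (1.4); H at 240° is eclipsed with H at 240° (1.1). Total 4.5 kcal/mol.
CHO at 180° (staggered): no non-H gauche contacts → 0.0 kcal/mol.
CHO at 240° is eclipsed. iPr at 0° is eclipsed with H at 0° (2.0); H at 120° is eclipsed with H at 120° (1.1); H at 240° is eclipsed with CHO at 240° (1.4). Total 4.5 kcal/mol.
CHO at 300° is staggered. iPr at 0° is gauche with CHO at 300° (1.0). Total 1.0 kcal/mol.
The maximum (6.0 kcal/mol) occurs with CHO at 0°.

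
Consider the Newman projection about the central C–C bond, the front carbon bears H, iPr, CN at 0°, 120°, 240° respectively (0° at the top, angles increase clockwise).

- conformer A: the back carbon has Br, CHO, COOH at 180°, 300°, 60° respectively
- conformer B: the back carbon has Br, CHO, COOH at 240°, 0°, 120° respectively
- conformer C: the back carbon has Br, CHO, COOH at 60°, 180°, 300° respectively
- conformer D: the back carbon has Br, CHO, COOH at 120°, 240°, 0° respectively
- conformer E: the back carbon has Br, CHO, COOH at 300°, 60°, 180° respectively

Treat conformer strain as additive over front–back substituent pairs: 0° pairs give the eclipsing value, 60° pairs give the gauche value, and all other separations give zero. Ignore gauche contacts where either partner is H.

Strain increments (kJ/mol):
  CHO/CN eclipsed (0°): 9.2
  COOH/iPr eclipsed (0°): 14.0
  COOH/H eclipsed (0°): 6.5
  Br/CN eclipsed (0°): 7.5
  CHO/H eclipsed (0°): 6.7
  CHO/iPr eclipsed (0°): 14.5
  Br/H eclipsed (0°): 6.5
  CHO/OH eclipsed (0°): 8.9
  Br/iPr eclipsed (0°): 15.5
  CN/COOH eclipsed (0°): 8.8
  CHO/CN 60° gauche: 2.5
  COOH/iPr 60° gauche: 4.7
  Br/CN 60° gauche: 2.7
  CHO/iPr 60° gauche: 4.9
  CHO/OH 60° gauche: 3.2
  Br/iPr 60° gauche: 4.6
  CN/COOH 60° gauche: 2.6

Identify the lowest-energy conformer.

A (staggered): iPr–Br gauche, iPr–COOH gauche, CN–Br gauche, CN–CHO gauche; 4.6 + 4.7 + 2.7 + 2.5 = 14.5 kJ/mol.
B (eclipsed): H–CHO eclipsed, iPr–COOH eclipsed, CN–Br eclipsed; 6.7 + 14.0 + 7.5 = 28.2 kJ/mol.
C (staggered): iPr–Br gauche, iPr–CHO gauche, CN–CHO gauche, CN–COOH gauche; 4.6 + 4.9 + 2.5 + 2.6 = 14.6 kJ/mol.
D (eclipsed): H–COOH eclipsed, iPr–Br eclipsed, CN–CHO eclipsed; 6.5 + 15.5 + 9.2 = 31.2 kJ/mol.
E (staggered): iPr–CHO gauche, iPr–COOH gauche, CN–Br gauche, CN–COOH gauche; 4.9 + 4.7 + 2.7 + 2.6 = 14.9 kJ/mol.
A has the lowest total (14.5 kJ/mol).

A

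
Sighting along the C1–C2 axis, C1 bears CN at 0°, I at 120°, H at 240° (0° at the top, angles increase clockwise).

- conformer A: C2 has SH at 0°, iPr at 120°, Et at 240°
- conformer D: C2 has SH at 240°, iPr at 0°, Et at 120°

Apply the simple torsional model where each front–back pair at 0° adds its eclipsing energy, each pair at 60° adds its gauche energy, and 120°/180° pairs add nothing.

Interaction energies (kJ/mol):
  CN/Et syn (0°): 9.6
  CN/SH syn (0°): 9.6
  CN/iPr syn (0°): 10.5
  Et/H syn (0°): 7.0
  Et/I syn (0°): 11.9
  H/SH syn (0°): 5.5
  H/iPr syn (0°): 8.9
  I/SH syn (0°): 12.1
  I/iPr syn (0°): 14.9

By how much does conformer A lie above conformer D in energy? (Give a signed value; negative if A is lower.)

+3.6 kJ/mol

A is eclipsed. CN at 0° is eclipsed with SH at 0° (9.6); I at 120° is eclipsed with iPr at 120° (14.9); H at 240° is eclipsed with Et at 240° (7.0). Total 31.5 kJ/mol.
D is eclipsed. CN at 0° is eclipsed with iPr at 0° (10.5); I at 120° is eclipsed with Et at 120° (11.9); H at 240° is eclipsed with SH at 240° (5.5). Total 27.9 kJ/mol.
E(A) − E(D) = 31.5 − 27.9 = +3.6 kJ/mol.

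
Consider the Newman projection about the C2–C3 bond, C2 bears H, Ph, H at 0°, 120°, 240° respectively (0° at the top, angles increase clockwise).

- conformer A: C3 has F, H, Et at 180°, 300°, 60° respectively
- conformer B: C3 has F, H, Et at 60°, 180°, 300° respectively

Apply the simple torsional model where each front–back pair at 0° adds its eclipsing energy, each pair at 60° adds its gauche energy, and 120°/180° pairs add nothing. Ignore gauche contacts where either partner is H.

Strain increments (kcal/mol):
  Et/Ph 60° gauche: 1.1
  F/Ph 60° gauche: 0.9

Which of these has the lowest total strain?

B

A (staggered): Ph–F gauche, Ph–Et gauche; 0.9 + 1.1 = 2.0 kcal/mol.
B (staggered): Ph–F gauche; 0.9 = 0.9 kcal/mol.
B has the lowest total (0.9 kcal/mol).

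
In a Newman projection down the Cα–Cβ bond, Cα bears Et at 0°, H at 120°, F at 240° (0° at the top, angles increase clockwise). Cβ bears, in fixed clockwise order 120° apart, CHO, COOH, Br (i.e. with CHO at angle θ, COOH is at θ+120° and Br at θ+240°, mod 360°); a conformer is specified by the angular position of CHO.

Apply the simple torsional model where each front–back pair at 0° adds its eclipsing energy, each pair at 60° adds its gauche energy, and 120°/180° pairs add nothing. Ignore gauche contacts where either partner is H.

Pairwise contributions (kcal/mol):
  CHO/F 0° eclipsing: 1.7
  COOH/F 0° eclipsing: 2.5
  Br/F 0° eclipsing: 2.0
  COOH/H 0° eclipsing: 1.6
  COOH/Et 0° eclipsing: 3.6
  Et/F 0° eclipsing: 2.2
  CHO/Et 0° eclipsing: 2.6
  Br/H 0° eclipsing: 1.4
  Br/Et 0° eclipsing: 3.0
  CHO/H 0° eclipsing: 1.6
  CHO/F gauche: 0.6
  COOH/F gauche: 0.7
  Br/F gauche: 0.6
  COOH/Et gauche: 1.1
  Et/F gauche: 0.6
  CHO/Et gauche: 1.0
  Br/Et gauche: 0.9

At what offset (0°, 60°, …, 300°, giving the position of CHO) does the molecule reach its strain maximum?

CHO at 0° (eclipsed): Et(0°)/CHO(0°) eclipsed 2.6; H(120°)/COOH(120°) eclipsed 1.6; F(240°)/Br(240°) eclipsed 2.0 → 6.2 kcal/mol.
CHO at 60° (staggered): Et(0°)/CHO(60°) gauche 1.0; Et(0°)/Br(300°) gauche 0.9; F(240°)/COOH(180°) gauche 0.7; F(240°)/Br(300°) gauche 0.6 → 3.2 kcal/mol.
CHO at 120° (eclipsed): Et(0°)/Br(0°) eclipsed 3.0; H(120°)/CHO(120°) eclipsed 1.6; F(240°)/COOH(240°) eclipsed 2.5 → 7.1 kcal/mol.
CHO at 180° (staggered): Et(0°)/COOH(300°) gauche 1.1; Et(0°)/Br(60°) gauche 0.9; F(240°)/CHO(180°) gauche 0.6; F(240°)/COOH(300°) gauche 0.7 → 3.3 kcal/mol.
CHO at 240° (eclipsed): Et(0°)/COOH(0°) eclipsed 3.6; H(120°)/Br(120°) eclipsed 1.4; F(240°)/CHO(240°) eclipsed 1.7 → 6.7 kcal/mol.
CHO at 300° (staggered): Et(0°)/CHO(300°) gauche 1.0; Et(0°)/COOH(60°) gauche 1.1; F(240°)/CHO(300°) gauche 0.6; F(240°)/Br(180°) gauche 0.6 → 3.3 kcal/mol.
The maximum (7.1 kcal/mol) occurs with CHO at 120°.

120°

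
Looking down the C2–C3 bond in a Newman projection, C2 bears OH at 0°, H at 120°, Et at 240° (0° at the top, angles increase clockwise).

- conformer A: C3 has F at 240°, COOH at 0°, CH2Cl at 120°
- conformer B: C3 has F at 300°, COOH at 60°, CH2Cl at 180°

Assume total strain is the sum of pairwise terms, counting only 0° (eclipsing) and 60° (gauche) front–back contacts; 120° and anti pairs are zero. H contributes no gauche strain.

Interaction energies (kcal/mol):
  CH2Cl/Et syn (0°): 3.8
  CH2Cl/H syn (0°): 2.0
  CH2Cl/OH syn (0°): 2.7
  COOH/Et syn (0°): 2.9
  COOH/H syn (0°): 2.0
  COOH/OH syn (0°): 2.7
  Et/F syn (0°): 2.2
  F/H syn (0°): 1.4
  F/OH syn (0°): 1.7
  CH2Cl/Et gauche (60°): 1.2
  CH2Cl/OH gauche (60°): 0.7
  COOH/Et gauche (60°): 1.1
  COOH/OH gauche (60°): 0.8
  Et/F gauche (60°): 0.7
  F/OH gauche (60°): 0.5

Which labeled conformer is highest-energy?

A

A (eclipsed): OH(0°)/COOH(0°) eclipsed 2.7; H(120°)/CH2Cl(120°) eclipsed 2.0; Et(240°)/F(240°) eclipsed 2.2 → 6.9 kcal/mol.
B (staggered): OH(0°)/F(300°) gauche 0.5; OH(0°)/COOH(60°) gauche 0.8; Et(240°)/F(300°) gauche 0.7; Et(240°)/CH2Cl(180°) gauche 1.2 → 3.2 kcal/mol.
A has the highest total (6.9 kcal/mol).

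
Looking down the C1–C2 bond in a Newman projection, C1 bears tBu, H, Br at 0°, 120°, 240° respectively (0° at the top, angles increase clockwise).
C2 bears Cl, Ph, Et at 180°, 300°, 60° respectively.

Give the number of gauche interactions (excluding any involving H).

4

Non-H gauche pairs: tBu(0°)/Ph(300°); tBu(0°)/Et(60°); Br(240°)/Cl(180°); Br(240°)/Ph(300°) — 4 interactions.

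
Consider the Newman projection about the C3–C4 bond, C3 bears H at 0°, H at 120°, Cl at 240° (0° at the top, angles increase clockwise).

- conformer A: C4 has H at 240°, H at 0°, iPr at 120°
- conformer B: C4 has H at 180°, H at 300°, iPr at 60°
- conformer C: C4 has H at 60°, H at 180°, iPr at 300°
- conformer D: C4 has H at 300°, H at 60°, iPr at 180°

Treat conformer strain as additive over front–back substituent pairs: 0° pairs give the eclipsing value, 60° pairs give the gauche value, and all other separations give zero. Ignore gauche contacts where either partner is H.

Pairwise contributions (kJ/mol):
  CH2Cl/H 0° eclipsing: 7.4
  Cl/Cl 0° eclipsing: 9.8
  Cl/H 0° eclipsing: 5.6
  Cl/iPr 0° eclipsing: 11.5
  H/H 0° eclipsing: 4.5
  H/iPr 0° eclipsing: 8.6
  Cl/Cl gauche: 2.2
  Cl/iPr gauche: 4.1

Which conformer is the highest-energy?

A (eclipsed): H(0°)/H(0°) eclipsed 4.5; H(120°)/iPr(120°) eclipsed 8.6; Cl(240°)/H(240°) eclipsed 5.6 → 18.7 kJ/mol.
B (staggered): no non-H gauche contacts → 0.0 kJ/mol.
C (staggered): Cl(240°)/iPr(300°) gauche 4.1 → 4.1 kJ/mol.
D (staggered): Cl(240°)/iPr(180°) gauche 4.1 → 4.1 kJ/mol.
A has the highest total (18.7 kJ/mol).

A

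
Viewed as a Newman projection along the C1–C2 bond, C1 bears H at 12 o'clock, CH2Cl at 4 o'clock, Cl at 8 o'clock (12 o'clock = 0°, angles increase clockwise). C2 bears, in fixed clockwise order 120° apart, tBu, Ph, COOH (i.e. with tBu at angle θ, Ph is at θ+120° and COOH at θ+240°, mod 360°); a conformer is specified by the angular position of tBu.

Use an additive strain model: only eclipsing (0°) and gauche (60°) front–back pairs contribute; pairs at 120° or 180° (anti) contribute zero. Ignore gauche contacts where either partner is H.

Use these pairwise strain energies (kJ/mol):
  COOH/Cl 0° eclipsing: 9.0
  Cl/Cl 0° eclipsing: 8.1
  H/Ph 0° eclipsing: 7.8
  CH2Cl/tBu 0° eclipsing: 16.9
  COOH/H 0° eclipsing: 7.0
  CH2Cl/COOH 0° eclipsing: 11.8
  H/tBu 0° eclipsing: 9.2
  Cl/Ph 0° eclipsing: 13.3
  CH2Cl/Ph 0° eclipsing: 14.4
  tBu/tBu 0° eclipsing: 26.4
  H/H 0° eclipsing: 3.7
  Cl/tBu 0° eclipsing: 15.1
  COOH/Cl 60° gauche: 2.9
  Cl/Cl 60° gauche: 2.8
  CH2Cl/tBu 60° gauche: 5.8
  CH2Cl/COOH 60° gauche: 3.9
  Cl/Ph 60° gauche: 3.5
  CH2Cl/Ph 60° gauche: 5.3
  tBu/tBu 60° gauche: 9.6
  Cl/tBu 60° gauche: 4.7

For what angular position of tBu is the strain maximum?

120°

tBu at 0° is eclipsed. H at 0° is eclipsed with tBu at 0° (9.2); CH2Cl at 120° is eclipsed with Ph at 120° (14.4); Cl at 240° is eclipsed with COOH at 240° (9.0). Total 32.6 kJ/mol.
tBu at 60° is staggered. CH2Cl at 120° is gauche with tBu at 60° (5.8); CH2Cl at 120° is gauche with Ph at 180° (5.3); Cl at 240° is gauche with Ph at 180° (3.5); Cl at 240° is gauche with COOH at 300° (2.9). Total 17.5 kJ/mol.
tBu at 120° is eclipsed. H at 0° is eclipsed with COOH at 0° (7.0); CH2Cl at 120° is eclipsed with tBu at 120° (16.9); Cl at 240° is eclipsed with Ph at 240° (13.3). Total 37.2 kJ/mol.
tBu at 180° is staggered. CH2Cl at 120° is gauche with tBu at 180° (5.8); CH2Cl at 120° is gauche with COOH at 60° (3.9); Cl at 240° is gauche with tBu at 180° (4.7); Cl at 240° is gauche with Ph at 300° (3.5). Total 17.9 kJ/mol.
tBu at 240° is eclipsed. H at 0° is eclipsed with Ph at 0° (7.8); CH2Cl at 120° is eclipsed with COOH at 120° (11.8); Cl at 240° is eclipsed with tBu at 240° (15.1). Total 34.7 kJ/mol.
tBu at 300° is staggered. CH2Cl at 120° is gauche with Ph at 60° (5.3); CH2Cl at 120° is gauche with COOH at 180° (3.9); Cl at 240° is gauche with tBu at 300° (4.7); Cl at 240° is gauche with COOH at 180° (2.9). Total 16.8 kJ/mol.
The maximum (37.2 kJ/mol) occurs with tBu at 120°.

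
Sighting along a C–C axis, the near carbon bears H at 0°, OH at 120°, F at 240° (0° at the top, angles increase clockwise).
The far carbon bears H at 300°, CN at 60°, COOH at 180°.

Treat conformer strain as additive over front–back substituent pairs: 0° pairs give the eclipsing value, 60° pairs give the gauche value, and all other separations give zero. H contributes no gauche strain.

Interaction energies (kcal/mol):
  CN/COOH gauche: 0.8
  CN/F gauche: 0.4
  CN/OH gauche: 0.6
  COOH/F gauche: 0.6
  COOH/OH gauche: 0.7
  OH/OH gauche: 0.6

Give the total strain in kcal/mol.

This conformer (staggered): OH(120°)/CN(60°) gauche 0.6; OH(120°)/COOH(180°) gauche 0.7; F(240°)/COOH(180°) gauche 0.6 → 1.9 kcal/mol.

1.9 kcal/mol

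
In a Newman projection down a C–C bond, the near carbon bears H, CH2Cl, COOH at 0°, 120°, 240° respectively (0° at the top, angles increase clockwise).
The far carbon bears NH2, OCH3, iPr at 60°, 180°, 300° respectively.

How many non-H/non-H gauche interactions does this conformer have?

4

Non-H gauche pairs: CH2Cl(120°)/NH2(60°); CH2Cl(120°)/OCH3(180°); COOH(240°)/OCH3(180°); COOH(240°)/iPr(300°) — 4 interactions.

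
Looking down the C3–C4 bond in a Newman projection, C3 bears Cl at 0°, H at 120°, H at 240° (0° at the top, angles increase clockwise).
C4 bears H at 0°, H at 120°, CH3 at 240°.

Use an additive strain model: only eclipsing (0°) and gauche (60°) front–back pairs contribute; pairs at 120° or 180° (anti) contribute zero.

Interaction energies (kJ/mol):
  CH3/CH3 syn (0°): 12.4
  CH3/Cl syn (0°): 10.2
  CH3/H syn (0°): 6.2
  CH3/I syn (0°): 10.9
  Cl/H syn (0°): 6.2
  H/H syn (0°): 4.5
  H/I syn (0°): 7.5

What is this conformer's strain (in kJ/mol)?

This conformer (eclipsed): Cl(0°)/H(0°) eclipsed 6.2; H(120°)/H(120°) eclipsed 4.5; H(240°)/CH3(240°) eclipsed 6.2 → 16.9 kJ/mol.

16.9 kJ/mol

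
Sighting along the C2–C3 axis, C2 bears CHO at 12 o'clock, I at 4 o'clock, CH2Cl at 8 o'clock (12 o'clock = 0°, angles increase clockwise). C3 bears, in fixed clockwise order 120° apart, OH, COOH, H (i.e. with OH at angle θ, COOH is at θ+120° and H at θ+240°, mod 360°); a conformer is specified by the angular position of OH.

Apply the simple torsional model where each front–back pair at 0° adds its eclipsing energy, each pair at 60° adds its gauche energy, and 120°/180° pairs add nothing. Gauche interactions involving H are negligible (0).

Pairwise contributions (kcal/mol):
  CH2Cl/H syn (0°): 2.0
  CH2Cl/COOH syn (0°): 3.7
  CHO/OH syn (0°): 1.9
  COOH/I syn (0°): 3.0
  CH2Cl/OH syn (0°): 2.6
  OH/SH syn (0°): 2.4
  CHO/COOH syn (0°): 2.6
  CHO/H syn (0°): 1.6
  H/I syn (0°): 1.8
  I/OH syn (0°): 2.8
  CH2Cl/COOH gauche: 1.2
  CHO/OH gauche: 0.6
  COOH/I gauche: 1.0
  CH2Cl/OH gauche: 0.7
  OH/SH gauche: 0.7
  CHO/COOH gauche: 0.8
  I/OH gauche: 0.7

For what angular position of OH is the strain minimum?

300°

OH at 0° (eclipsed): CHO–OH eclipsed, I–COOH eclipsed, CH2Cl–H eclipsed; 1.9 + 3.0 + 2.0 = 6.9 kcal/mol.
OH at 60° (staggered): CHO–OH gauche, I–OH gauche, I–COOH gauche, CH2Cl–COOH gauche; 0.6 + 0.7 + 1.0 + 1.2 = 3.5 kcal/mol.
OH at 120° (eclipsed): CHO–H eclipsed, I–OH eclipsed, CH2Cl–COOH eclipsed; 1.6 + 2.8 + 3.7 = 8.1 kcal/mol.
OH at 180° (staggered): CHO–COOH gauche, I–OH gauche, CH2Cl–OH gauche, CH2Cl–COOH gauche; 0.8 + 0.7 + 0.7 + 1.2 = 3.4 kcal/mol.
OH at 240° (eclipsed): CHO–COOH eclipsed, I–H eclipsed, CH2Cl–OH eclipsed; 2.6 + 1.8 + 2.6 = 7.0 kcal/mol.
OH at 300° (staggered): CHO–OH gauche, CHO–COOH gauche, I–COOH gauche, CH2Cl–OH gauche; 0.6 + 0.8 + 1.0 + 0.7 = 3.1 kcal/mol.
The minimum (3.1 kcal/mol) occurs with OH at 300°.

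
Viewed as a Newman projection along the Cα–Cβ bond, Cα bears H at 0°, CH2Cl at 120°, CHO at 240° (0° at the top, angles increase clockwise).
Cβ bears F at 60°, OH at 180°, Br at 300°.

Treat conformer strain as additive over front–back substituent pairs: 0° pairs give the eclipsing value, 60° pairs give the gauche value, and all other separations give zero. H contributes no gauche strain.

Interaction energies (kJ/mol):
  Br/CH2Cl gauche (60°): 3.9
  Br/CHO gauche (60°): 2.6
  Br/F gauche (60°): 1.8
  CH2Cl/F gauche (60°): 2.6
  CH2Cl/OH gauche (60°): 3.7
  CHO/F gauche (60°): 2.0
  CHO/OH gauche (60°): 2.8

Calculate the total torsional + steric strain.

This conformer (staggered): CH2Cl(120°)/F(60°) gauche 2.6; CH2Cl(120°)/OH(180°) gauche 3.7; CHO(240°)/OH(180°) gauche 2.8; CHO(240°)/Br(300°) gauche 2.6 → 11.7 kJ/mol.

11.7 kJ/mol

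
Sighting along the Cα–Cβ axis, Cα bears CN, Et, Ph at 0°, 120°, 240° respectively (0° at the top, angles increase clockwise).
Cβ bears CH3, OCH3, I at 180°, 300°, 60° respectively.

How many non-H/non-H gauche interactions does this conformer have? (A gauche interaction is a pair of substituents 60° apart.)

6

Non-H gauche pairs: CN(0°)/OCH3(300°); CN(0°)/I(60°); Et(120°)/CH3(180°); Et(120°)/I(60°); Ph(240°)/CH3(180°); Ph(240°)/OCH3(300°) — 6 interactions.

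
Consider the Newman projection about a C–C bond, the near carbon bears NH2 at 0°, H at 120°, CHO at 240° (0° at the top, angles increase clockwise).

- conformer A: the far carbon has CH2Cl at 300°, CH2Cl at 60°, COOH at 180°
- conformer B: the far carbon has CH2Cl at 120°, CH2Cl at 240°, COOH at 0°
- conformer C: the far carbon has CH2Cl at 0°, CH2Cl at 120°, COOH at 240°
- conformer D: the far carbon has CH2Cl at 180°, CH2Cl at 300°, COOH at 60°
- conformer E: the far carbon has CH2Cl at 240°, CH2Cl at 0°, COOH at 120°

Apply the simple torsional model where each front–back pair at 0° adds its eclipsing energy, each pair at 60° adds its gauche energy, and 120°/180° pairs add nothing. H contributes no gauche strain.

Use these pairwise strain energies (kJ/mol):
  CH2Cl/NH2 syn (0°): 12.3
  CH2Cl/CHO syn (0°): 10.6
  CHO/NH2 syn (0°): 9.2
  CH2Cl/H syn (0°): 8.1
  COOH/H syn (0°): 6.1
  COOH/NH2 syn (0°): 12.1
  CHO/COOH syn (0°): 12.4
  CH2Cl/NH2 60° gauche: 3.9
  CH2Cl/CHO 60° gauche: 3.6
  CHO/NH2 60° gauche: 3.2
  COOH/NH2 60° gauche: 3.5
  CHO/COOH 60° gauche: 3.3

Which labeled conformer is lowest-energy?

D

A (staggered): NH2–CH2Cl gauche, NH2–CH2Cl gauche, CHO–CH2Cl gauche, CHO–COOH gauche; 3.9 + 3.9 + 3.6 + 3.3 = 14.7 kJ/mol.
B (eclipsed): NH2–COOH eclipsed, H–CH2Cl eclipsed, CHO–CH2Cl eclipsed; 12.1 + 8.1 + 10.6 = 30.8 kJ/mol.
C (eclipsed): NH2–CH2Cl eclipsed, H–CH2Cl eclipsed, CHO–COOH eclipsed; 12.3 + 8.1 + 12.4 = 32.8 kJ/mol.
D (staggered): NH2–CH2Cl gauche, NH2–COOH gauche, CHO–CH2Cl gauche, CHO–CH2Cl gauche; 3.9 + 3.5 + 3.6 + 3.6 = 14.6 kJ/mol.
E (eclipsed): NH2–CH2Cl eclipsed, H–COOH eclipsed, CHO–CH2Cl eclipsed; 12.3 + 6.1 + 10.6 = 29.0 kJ/mol.
D has the lowest total (14.6 kJ/mol).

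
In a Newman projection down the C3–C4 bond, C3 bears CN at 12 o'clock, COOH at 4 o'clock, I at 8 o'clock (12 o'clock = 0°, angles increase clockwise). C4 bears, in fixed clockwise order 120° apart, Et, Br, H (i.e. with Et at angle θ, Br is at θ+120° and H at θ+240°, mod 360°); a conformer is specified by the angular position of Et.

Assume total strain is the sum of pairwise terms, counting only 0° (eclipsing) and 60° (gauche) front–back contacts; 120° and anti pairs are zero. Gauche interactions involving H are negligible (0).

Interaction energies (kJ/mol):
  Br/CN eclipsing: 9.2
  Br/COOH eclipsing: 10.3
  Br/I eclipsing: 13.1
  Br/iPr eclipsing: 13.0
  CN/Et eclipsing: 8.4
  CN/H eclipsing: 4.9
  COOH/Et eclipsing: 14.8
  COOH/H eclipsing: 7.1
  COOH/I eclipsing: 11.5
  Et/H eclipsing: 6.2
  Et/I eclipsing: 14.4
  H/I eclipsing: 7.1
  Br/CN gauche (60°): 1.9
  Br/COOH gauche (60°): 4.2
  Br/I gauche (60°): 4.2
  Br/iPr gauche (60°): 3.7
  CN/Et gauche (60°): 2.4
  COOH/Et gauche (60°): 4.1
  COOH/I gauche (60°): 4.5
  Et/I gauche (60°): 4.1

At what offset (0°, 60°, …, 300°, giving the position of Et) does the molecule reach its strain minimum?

300°

Et at 0° (eclipsed): CN–Et eclipsed, COOH–Br eclipsed, I–H eclipsed; 8.4 + 10.3 + 7.1 = 25.8 kJ/mol.
Et at 60° (staggered): CN–Et gauche, COOH–Et gauche, COOH–Br gauche, I–Br gauche; 2.4 + 4.1 + 4.2 + 4.2 = 14.9 kJ/mol.
Et at 120° (eclipsed): CN–H eclipsed, COOH–Et eclipsed, I–Br eclipsed; 4.9 + 14.8 + 13.1 = 32.8 kJ/mol.
Et at 180° (staggered): CN–Br gauche, COOH–Et gauche, I–Et gauche, I–Br gauche; 1.9 + 4.1 + 4.1 + 4.2 = 14.3 kJ/mol.
Et at 240° (eclipsed): CN–Br eclipsed, COOH–H eclipsed, I–Et eclipsed; 9.2 + 7.1 + 14.4 = 30.7 kJ/mol.
Et at 300° (staggered): CN–Et gauche, CN–Br gauche, COOH–Br gauche, I–Et gauche; 2.4 + 1.9 + 4.2 + 4.1 = 12.6 kJ/mol.
The minimum (12.6 kJ/mol) occurs with Et at 300°.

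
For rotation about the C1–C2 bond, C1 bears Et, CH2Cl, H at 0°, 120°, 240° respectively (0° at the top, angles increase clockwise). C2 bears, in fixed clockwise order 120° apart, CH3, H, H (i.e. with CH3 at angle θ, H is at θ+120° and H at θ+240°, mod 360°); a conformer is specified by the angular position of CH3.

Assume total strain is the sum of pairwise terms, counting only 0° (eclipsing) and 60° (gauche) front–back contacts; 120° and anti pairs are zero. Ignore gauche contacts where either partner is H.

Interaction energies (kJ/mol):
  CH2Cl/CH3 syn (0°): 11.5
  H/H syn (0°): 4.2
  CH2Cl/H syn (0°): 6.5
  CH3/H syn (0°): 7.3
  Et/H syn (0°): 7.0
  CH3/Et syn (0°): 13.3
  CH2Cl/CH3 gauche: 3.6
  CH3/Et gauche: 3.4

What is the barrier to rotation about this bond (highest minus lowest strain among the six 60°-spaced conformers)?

20.6 kJ/mol

CH3 at 0° (eclipsed): Et(0°)/CH3(0°) eclipsed 13.3; CH2Cl(120°)/H(120°) eclipsed 6.5; H(240°)/H(240°) eclipsed 4.2 → 24.0 kJ/mol.
CH3 at 60° (staggered): Et(0°)/CH3(60°) gauche 3.4; CH2Cl(120°)/CH3(60°) gauche 3.6 → 7.0 kJ/mol.
CH3 at 120° (eclipsed): Et(0°)/H(0°) eclipsed 7.0; CH2Cl(120°)/CH3(120°) eclipsed 11.5; H(240°)/H(240°) eclipsed 4.2 → 22.7 kJ/mol.
CH3 at 180° (staggered): CH2Cl(120°)/CH3(180°) gauche 3.6 → 3.6 kJ/mol.
CH3 at 240° (eclipsed): Et(0°)/H(0°) eclipsed 7.0; CH2Cl(120°)/H(120°) eclipsed 6.5; H(240°)/CH3(240°) eclipsed 7.3 → 20.8 kJ/mol.
CH3 at 300° (staggered): Et(0°)/CH3(300°) gauche 3.4 → 3.4 kJ/mol.
Max at 0° (24.0 kJ/mol), min at 300° (3.4 kJ/mol); barrier = 20.6 kJ/mol.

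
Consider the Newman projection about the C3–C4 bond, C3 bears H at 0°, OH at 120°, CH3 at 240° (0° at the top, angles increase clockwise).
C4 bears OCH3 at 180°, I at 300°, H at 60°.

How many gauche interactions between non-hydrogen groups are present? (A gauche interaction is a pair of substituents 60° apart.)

3

Non-H gauche pairs: OH(120°)/OCH3(180°); CH3(240°)/OCH3(180°); CH3(240°)/I(300°) — 3 interactions.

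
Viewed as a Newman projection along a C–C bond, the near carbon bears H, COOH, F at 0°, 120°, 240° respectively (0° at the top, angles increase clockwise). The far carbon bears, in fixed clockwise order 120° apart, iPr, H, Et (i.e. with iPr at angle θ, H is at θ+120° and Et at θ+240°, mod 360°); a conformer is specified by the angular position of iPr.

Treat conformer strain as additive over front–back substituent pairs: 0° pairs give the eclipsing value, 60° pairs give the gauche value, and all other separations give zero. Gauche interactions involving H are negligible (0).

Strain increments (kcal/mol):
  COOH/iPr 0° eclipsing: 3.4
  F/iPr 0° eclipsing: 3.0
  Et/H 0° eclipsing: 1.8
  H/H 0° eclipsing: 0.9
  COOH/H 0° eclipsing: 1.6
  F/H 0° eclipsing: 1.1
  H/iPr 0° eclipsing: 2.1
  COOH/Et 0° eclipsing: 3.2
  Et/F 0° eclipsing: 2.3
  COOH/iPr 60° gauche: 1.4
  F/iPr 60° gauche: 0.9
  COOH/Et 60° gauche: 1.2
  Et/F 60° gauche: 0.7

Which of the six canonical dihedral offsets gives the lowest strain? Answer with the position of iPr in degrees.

iPr at 0° (eclipsed): H–iPr eclipsed, COOH–H eclipsed, F–Et eclipsed; 2.1 + 1.6 + 2.3 = 6.0 kcal/mol.
iPr at 60° (staggered): COOH–iPr gauche, F–Et gauche; 1.4 + 0.7 = 2.1 kcal/mol.
iPr at 120° (eclipsed): H–Et eclipsed, COOH–iPr eclipsed, F–H eclipsed; 1.8 + 3.4 + 1.1 = 6.3 kcal/mol.
iPr at 180° (staggered): COOH–iPr gauche, COOH–Et gauche, F–iPr gauche; 1.4 + 1.2 + 0.9 = 3.5 kcal/mol.
iPr at 240° (eclipsed): H–H eclipsed, COOH–Et eclipsed, F–iPr eclipsed; 0.9 + 3.2 + 3.0 = 7.1 kcal/mol.
iPr at 300° (staggered): COOH–Et gauche, F–iPr gauche, F–Et gauche; 1.2 + 0.9 + 0.7 = 2.8 kcal/mol.
The minimum (2.1 kcal/mol) occurs with iPr at 60°.

60°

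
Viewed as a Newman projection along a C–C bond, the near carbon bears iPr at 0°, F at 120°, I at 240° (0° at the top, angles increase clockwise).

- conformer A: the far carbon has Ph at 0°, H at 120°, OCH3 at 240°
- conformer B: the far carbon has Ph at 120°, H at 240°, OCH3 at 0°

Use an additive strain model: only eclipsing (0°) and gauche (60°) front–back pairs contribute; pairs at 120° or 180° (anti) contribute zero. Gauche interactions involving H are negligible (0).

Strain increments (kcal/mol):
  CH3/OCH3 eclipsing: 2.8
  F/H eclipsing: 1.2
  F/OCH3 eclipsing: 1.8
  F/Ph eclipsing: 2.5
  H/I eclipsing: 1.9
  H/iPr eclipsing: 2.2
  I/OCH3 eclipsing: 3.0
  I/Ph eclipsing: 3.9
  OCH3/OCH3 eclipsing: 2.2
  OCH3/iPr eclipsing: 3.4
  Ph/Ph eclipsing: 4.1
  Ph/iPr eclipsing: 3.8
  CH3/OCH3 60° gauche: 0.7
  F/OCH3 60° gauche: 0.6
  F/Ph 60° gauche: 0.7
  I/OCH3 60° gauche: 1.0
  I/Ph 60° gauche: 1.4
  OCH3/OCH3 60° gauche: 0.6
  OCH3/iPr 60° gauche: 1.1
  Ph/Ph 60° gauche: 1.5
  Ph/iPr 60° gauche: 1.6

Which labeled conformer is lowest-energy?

A (eclipsed): iPr–Ph eclipsed, F–H eclipsed, I–OCH3 eclipsed; 3.8 + 1.2 + 3.0 = 8.0 kcal/mol.
B (eclipsed): iPr–OCH3 eclipsed, F–Ph eclipsed, I–H eclipsed; 3.4 + 2.5 + 1.9 = 7.8 kcal/mol.
B has the lowest total (7.8 kcal/mol).

B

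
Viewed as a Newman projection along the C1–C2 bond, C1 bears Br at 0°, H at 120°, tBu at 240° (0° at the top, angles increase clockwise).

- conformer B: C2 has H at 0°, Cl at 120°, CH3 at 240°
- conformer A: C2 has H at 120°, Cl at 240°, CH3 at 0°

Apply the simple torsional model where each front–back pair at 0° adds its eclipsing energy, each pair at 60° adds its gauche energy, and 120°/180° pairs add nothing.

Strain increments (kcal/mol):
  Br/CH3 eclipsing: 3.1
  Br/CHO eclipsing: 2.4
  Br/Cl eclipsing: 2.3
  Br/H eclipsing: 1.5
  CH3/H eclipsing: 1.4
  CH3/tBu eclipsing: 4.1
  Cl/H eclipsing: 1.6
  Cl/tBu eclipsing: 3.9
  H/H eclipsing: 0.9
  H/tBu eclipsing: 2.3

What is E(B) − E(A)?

B (eclipsed): Br–H eclipsed, H–Cl eclipsed, tBu–CH3 eclipsed; 1.5 + 1.6 + 4.1 = 7.2 kcal/mol.
A (eclipsed): Br–CH3 eclipsed, H–H eclipsed, tBu–Cl eclipsed; 3.1 + 0.9 + 3.9 = 7.9 kcal/mol.
E(B) − E(A) = 7.2 − 7.9 = -0.7 kcal/mol.

-0.7 kcal/mol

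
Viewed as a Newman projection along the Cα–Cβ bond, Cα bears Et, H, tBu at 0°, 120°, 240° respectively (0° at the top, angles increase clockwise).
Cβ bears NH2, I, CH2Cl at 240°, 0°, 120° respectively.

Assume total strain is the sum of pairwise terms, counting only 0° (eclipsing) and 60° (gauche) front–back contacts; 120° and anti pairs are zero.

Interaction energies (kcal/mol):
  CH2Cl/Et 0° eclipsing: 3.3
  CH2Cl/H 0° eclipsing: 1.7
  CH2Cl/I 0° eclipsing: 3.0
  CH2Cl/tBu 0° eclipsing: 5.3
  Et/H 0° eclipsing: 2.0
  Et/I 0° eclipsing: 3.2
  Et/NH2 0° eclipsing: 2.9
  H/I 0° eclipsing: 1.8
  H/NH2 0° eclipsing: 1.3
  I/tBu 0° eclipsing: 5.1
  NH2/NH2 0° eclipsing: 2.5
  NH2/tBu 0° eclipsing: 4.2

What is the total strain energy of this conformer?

9.1 kcal/mol

This conformer (eclipsed): Et(0°)/I(0°) eclipsed 3.2; H(120°)/CH2Cl(120°) eclipsed 1.7; tBu(240°)/NH2(240°) eclipsed 4.2 → 9.1 kcal/mol.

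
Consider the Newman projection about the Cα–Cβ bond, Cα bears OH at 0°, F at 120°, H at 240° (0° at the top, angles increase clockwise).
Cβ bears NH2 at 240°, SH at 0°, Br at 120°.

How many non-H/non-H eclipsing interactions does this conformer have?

Non-H eclipsing pairs: OH(0°)/SH(0°); F(120°)/Br(120°) — 2 interactions.

2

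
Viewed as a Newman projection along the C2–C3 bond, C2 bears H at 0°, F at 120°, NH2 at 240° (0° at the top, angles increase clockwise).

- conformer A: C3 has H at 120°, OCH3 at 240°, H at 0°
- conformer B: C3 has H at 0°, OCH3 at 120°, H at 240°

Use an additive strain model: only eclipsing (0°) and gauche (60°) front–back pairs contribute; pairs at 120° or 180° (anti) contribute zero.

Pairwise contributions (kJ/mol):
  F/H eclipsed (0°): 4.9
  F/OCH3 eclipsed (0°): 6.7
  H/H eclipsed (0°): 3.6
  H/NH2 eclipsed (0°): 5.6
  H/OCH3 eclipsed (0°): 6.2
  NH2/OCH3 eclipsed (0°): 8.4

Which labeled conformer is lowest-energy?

B

A (eclipsed): H–H eclipsed, F–H eclipsed, NH2–OCH3 eclipsed; 3.6 + 4.9 + 8.4 = 16.9 kJ/mol.
B (eclipsed): H–H eclipsed, F–OCH3 eclipsed, NH2–H eclipsed; 3.6 + 6.7 + 5.6 = 15.9 kJ/mol.
B has the lowest total (15.9 kJ/mol).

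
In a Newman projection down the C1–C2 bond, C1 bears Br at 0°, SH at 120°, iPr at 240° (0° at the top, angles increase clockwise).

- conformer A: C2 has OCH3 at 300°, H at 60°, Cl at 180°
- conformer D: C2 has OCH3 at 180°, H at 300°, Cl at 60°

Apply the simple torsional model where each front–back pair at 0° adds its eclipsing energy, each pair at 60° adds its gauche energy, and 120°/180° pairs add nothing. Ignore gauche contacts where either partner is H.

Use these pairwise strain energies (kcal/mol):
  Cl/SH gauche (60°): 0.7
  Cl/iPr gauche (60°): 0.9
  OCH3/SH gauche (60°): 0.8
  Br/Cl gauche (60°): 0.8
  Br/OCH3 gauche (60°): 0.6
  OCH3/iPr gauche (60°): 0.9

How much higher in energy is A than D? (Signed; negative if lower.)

-0.1 kcal/mol

A (staggered): Br–OCH3 gauche, SH–Cl gauche, iPr–OCH3 gauche, iPr–Cl gauche; 0.6 + 0.7 + 0.9 + 0.9 = 3.1 kcal/mol.
D (staggered): Br–Cl gauche, SH–OCH3 gauche, SH–Cl gauche, iPr–OCH3 gauche; 0.8 + 0.8 + 0.7 + 0.9 = 3.2 kcal/mol.
E(A) − E(D) = 3.1 − 3.2 = -0.1 kcal/mol.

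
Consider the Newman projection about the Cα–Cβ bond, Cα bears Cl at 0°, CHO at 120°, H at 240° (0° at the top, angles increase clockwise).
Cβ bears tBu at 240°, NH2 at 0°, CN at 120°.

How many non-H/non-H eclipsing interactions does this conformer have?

Non-H eclipsing pairs: Cl(0°)/NH2(0°); CHO(120°)/CN(120°) — 2 interactions.

2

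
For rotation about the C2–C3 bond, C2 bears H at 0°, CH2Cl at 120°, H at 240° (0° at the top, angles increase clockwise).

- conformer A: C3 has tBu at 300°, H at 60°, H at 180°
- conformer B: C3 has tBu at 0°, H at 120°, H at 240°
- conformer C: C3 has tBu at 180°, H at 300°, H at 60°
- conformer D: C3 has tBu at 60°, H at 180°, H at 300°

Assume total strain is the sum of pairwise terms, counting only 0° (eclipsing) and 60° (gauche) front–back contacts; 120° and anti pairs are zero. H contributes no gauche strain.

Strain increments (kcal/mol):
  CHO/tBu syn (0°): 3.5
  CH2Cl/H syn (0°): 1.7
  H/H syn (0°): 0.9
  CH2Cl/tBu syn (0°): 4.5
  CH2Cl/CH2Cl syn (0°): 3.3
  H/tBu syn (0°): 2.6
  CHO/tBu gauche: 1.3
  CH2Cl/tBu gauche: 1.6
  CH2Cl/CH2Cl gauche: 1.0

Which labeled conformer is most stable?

A

A (staggered): no non-H gauche contacts → 0.0 kcal/mol.
B (eclipsed): H–tBu eclipsed, CH2Cl–H eclipsed, H–H eclipsed; 2.6 + 1.7 + 0.9 = 5.2 kcal/mol.
C (staggered): CH2Cl–tBu gauche; 1.6 = 1.6 kcal/mol.
D (staggered): CH2Cl–tBu gauche; 1.6 = 1.6 kcal/mol.
A has the lowest total (0.0 kcal/mol).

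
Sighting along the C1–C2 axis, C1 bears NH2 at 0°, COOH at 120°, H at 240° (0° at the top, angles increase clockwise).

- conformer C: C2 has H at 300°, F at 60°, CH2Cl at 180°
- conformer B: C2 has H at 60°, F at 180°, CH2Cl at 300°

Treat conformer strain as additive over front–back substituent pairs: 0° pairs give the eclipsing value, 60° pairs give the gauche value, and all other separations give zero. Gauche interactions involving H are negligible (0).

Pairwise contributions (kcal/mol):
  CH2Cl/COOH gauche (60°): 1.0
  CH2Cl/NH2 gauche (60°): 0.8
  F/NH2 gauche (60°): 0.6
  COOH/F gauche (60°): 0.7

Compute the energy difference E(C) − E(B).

C (staggered): NH2–F gauche, COOH–F gauche, COOH–CH2Cl gauche; 0.6 + 0.7 + 1.0 = 2.3 kcal/mol.
B (staggered): NH2–CH2Cl gauche, COOH–F gauche; 0.8 + 0.7 = 1.5 kcal/mol.
E(C) − E(B) = 2.3 − 1.5 = +0.8 kcal/mol.

+0.8 kcal/mol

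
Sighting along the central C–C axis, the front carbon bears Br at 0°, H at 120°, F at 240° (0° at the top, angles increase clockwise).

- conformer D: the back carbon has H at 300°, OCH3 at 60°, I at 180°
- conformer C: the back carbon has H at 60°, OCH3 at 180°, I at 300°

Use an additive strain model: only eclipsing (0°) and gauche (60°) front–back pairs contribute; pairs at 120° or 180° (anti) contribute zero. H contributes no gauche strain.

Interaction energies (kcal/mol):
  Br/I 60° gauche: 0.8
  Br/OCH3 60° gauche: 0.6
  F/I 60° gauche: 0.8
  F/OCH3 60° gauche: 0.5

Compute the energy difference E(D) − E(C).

-0.7 kcal/mol

D (staggered): Br(0°)/OCH3(60°) gauche 0.6; F(240°)/I(180°) gauche 0.8 → 1.4 kcal/mol.
C (staggered): Br(0°)/I(300°) gauche 0.8; F(240°)/OCH3(180°) gauche 0.5; F(240°)/I(300°) gauche 0.8 → 2.1 kcal/mol.
E(D) − E(C) = 1.4 − 2.1 = -0.7 kcal/mol.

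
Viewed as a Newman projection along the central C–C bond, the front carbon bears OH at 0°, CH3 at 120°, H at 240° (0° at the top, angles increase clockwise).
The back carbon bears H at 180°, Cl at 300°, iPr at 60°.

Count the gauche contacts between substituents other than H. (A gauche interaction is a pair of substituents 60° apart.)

3

Non-H gauche pairs: OH(0°)/Cl(300°); OH(0°)/iPr(60°); CH3(120°)/iPr(60°) — 3 interactions.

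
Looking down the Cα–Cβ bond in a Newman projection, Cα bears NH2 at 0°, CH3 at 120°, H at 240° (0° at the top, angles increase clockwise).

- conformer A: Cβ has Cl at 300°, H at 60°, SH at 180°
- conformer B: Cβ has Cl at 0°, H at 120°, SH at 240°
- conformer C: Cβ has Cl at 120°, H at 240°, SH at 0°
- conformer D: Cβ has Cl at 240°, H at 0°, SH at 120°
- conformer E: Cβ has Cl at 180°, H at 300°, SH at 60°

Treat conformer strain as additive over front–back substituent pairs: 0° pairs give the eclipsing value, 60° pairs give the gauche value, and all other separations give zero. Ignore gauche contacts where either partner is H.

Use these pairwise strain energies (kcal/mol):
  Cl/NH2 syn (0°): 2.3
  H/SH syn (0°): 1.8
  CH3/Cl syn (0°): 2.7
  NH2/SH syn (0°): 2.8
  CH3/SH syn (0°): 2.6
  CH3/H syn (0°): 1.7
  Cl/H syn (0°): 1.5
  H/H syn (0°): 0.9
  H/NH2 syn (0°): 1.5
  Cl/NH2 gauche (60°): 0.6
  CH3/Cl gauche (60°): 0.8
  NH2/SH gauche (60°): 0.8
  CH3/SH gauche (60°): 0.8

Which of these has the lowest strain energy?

A is staggered. NH2 at 0° is gauche with Cl at 300° (0.6); CH3 at 120° is gauche with SH at 180° (0.8). Total 1.4 kcal/mol.
B is eclipsed. NH2 at 0° is eclipsed with Cl at 0° (2.3); CH3 at 120° is eclipsed with H at 120° (1.7); H at 240° is eclipsed with SH at 240° (1.8). Total 5.8 kcal/mol.
C is eclipsed. NH2 at 0° is eclipsed with SH at 0° (2.8); CH3 at 120° is eclipsed with Cl at 120° (2.7); H at 240° is eclipsed with H at 240° (0.9). Total 6.4 kcal/mol.
D is eclipsed. NH2 at 0° is eclipsed with H at 0° (1.5); CH3 at 120° is eclipsed with SH at 120° (2.6); H at 240° is eclipsed with Cl at 240° (1.5). Total 5.6 kcal/mol.
E is staggered. NH2 at 0° is gauche with SH at 60° (0.8); CH3 at 120° is gauche with Cl at 180° (0.8); CH3 at 120° is gauche with SH at 60° (0.8). Total 2.4 kcal/mol.
A has the lowest total (1.4 kcal/mol).

A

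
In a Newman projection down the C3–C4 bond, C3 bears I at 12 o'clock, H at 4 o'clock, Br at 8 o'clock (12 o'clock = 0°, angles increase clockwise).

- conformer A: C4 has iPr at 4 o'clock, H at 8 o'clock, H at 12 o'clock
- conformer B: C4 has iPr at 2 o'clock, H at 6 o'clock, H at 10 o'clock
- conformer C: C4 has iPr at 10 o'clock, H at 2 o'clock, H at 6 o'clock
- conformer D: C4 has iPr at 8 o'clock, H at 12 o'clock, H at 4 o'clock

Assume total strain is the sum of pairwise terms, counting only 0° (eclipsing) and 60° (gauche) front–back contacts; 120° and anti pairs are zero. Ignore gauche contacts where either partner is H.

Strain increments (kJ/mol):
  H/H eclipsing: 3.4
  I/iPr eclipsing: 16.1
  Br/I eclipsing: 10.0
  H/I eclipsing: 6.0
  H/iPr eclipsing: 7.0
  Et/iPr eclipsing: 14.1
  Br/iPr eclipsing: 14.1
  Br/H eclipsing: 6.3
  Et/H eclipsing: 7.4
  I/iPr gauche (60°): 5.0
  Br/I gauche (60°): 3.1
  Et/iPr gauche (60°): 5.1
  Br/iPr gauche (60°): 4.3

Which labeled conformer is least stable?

A is eclipsed. I at 0° is eclipsed with H at 0° (6.0); H at 120° is eclipsed with iPr at 120° (7.0); Br at 240° is eclipsed with H at 240° (6.3). Total 19.3 kJ/mol.
B is staggered. I at 0° is gauche with iPr at 60° (5.0). Total 5.0 kJ/mol.
C is staggered. I at 0° is gauche with iPr at 300° (5.0); Br at 240° is gauche with iPr at 300° (4.3). Total 9.3 kJ/mol.
D is eclipsed. I at 0° is eclipsed with H at 0° (6.0); H at 120° is eclipsed with H at 120° (3.4); Br at 240° is eclipsed with iPr at 240° (14.1). Total 23.5 kJ/mol.
D has the highest total (23.5 kJ/mol).

D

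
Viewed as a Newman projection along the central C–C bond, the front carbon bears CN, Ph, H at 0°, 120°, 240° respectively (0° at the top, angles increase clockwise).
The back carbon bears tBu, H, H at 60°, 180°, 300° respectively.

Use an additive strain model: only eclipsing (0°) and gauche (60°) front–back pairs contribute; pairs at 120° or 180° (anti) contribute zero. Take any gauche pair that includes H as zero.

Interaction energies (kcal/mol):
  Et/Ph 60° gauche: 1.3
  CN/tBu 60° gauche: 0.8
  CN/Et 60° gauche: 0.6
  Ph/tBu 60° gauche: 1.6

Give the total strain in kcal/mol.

This conformer is staggered. CN at 0° is gauche with tBu at 60° (0.8); Ph at 120° is gauche with tBu at 60° (1.6). Total 2.4 kcal/mol.

2.4 kcal/mol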